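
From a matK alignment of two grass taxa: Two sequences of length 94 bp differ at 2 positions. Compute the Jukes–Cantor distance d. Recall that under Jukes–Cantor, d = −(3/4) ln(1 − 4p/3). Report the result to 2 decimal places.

0.02

p = 2/94 ≈ 0.021277.
d = −(3/4) ln(1 − 4p/3) = −0.75 ln(1 − 0.028369) = −0.75 ln(0.971631)
  = −0.75 × (-0.028779) = 0.021584 substitutions/site.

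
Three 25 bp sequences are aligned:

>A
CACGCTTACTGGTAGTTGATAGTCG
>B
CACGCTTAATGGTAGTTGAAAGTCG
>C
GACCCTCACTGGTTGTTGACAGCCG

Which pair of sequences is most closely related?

A and B

A–B: 2/25 differ, p = 0.080, d = 0.085.
A–C: 6/25 differ, p = 0.240, d = 0.289.
B–C: 7/25 differ, p = 0.280, d = 0.351.
The smallest distance is between A and B.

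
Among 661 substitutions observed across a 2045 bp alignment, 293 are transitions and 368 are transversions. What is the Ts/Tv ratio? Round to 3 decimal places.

0.796

R = 293/368 = 0.796195… ≈ 0.796 (to 3 d.p.).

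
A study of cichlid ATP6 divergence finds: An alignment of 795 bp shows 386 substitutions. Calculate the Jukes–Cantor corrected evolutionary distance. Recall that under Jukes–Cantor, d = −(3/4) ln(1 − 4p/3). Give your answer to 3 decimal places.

0.782

p = 386/795 ≈ 0.485535.
d = −(3/4) ln(1 − 4p/3) = −0.75 ln(1 − 0.64738) = −0.75 ln(0.35262)
  = −0.75 × (-1.042364) = 0.781773 substitutions/site.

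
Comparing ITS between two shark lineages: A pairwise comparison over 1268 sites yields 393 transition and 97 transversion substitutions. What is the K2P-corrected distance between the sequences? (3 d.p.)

0.637

P = 393/1268 ≈ 0.309937 and Q = 97/1268 ≈ 0.076498.
Under the Kimura two-parameter model, d = −½ ln(1 − 2P − Q) − ¼ ln(1 − 2Q).
1 − 2P − Q = 0.303628, giving −½ ln(0.303628) = 0.595976.
1 − 2Q = 0.847004, giving −¼ ln(0.847004) = 0.041512.
d = 0.595976 + 0.041512 = 0.637488.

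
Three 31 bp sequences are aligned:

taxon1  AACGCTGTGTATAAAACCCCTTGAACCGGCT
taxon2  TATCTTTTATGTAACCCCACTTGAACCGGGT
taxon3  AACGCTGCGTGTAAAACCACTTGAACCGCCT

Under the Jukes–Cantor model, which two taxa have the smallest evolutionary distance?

taxon1 and taxon3

taxon1–taxon2: 11/31 differ, p = 0.355, d = 0.481.
taxon1–taxon3: 4/31 differ, p = 0.129, d = 0.142.
taxon2–taxon3: 11/31 differ, p = 0.355, d = 0.481.
The smallest distance is between taxon1 and taxon3.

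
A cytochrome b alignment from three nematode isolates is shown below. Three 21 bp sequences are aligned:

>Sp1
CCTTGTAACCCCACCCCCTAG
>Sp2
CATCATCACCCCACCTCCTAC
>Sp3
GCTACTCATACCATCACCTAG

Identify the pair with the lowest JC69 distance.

Sp1 and Sp2

Sp1–Sp2: 6/21 differ, p = 0.286, d = 0.360.
Sp1–Sp3: 8/21 differ, p = 0.381, d = 0.532.
Sp2–Sp3: 9/21 differ, p = 0.429, d = 0.635.
The smallest distance is between Sp1 and Sp2.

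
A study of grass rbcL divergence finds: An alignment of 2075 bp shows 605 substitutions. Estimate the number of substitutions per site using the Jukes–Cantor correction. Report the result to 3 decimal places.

p = 605/2075 ≈ 0.291566.
d = −(3/4) ln(1 − 4p/3) = −0.75 ln(1 − 0.388755) = −0.75 ln(0.611245)
  = −0.75 × (-0.492257) = 0.369193 substitutions/site.

0.369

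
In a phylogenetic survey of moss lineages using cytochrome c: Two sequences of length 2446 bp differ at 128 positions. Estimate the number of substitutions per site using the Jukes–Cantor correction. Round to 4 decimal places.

p = 128/2446 ≈ 0.05233.
d = −(3/4) ln(1 − 4p/3) = −0.75 ln(1 − 0.069773) = −0.75 ln(0.930227)
  = −0.75 × (-0.072327) = 0.054245 substitutions/site.

0.0542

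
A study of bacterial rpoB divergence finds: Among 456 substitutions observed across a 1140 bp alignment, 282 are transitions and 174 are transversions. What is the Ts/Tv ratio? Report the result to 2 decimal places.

1.62

R = 282/174 = 1.620689… ≈ 1.62 (to 2 d.p.).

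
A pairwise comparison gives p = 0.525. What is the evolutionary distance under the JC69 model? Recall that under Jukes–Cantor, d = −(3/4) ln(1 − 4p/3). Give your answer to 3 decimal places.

0.903

d = −(3/4) ln(1 − 4p/3) = −0.75 ln(1 − 0.7) = −0.75 ln(0.3)
  = −0.75 × (-1.203973) = 0.902980 substitutions/site.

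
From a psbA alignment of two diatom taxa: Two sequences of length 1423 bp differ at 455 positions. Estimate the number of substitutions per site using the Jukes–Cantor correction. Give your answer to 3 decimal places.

0.417

p = 455/1423 ≈ 0.319747.
d = −(3/4) ln(1 − 4p/3) = −0.75 ln(1 − 0.426329) = −0.75 ln(0.573671)
  = −0.75 × (-0.555699) = 0.416774 substitutions/site.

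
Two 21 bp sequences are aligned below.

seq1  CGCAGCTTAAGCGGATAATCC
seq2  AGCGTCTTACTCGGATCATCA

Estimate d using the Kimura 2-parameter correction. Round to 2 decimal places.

Of 21 sites, 1 differences are transitions and 6 are transversions, so P = 1/21 ≈ 0.047619 and Q = 6/21 ≈ 0.285714.
Under the Kimura two-parameter model, d = −½ ln(1 − 2P − Q) − ¼ ln(1 − 2Q).
1 − 2P − Q = 0.619048, giving −½ ln(0.619048) = 0.239786.
1 − 2Q = 0.428572, giving −¼ ln(0.428572) = 0.211824.
d = 0.239786 + 0.211824 = 0.451610.

0.45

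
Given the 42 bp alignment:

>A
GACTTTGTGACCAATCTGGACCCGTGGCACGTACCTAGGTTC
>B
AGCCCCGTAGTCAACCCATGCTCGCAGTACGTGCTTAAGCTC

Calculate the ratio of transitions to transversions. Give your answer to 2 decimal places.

20.00

Transitions are A↔G and C↔T; transversions are all other mismatches.
Transitions: 20. Transversions: 1.
R = 20/1 = 20.00.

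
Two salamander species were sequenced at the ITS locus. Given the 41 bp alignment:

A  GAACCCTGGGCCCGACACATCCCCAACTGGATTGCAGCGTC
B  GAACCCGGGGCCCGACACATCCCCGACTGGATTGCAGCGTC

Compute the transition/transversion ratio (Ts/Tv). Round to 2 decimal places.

Transitions are A↔G and C↔T; transversions are all other mismatches.
Transitions: 1. Transversions: 1.
R = 1/1 = 1.00.

1.00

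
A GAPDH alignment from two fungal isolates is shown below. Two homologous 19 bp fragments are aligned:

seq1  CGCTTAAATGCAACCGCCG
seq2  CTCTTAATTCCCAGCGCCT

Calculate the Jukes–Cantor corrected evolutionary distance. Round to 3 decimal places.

0.410

The sequences differ at 6 of 19 sites (2, 8, 10, 12, 14, 19), so p = 6/19 ≈ 0.315789.
d = −(3/4) ln(1 − 4p/3) = −0.75 ln(1 − 0.421052) = −0.75 ln(0.578948)
  = −0.75 × (-0.546543) = 0.409907 substitutions/site.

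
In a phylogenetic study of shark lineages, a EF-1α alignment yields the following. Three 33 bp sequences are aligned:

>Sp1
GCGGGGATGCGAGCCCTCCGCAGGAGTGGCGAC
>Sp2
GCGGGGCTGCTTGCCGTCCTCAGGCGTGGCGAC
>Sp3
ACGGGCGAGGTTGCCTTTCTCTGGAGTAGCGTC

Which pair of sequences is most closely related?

Sp1 and Sp2

Sp1–Sp2: 6/33 differ, p = 0.182, d = 0.208.
Sp1–Sp3: 13/33 differ, p = 0.394, d = 0.559.
Sp2–Sp3: 11/33 differ, p = 0.333, d = 0.441.
The smallest distance is between Sp1 and Sp2.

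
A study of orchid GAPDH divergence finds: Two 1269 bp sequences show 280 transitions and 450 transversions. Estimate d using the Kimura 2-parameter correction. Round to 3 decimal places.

1.103

P = 280/1269 ≈ 0.220646 and Q = 450/1269 ≈ 0.35461.
Under the Kimura two-parameter model, d = −½ ln(1 − 2P − Q) − ¼ ln(1 − 2Q).
1 − 2P − Q = 0.204098, giving −½ ln(0.204098) = 0.794578.
1 − 2Q = 0.29078, giving −¼ ln(0.29078) = 0.308797.
d = 0.794578 + 0.308797 = 1.103375.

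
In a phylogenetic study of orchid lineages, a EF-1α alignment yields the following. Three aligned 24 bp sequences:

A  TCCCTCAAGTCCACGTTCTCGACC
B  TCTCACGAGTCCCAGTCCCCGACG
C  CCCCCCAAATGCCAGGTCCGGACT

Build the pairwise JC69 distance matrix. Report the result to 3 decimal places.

A–B: 8/24 sites differ → p ≈ 0.333333, d = −0.75 ln(1 − 0.444444) = 0.440839 ≈ 0.441.
A–C: 10/24 sites differ → p ≈ 0.416667, d = −0.75 ln(1 − 0.555556) = 0.608198 ≈ 0.608.
B–C: 10/24 sites differ → p ≈ 0.416667, d = −0.75 ln(1 − 0.555556) = 0.608198 ≈ 0.608.

d(A,B) = 0.441, d(A,C) = 0.608, d(B,C) = 0.608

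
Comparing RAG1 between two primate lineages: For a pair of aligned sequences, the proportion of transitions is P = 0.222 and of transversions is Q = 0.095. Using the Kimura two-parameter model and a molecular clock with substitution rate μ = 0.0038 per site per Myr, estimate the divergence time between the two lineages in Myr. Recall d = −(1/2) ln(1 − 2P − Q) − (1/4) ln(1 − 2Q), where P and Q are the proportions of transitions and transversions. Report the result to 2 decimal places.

57.88

Under the Kimura two-parameter model, d = −½ ln(1 − 2P − Q) − ¼ ln(1 − 2Q).
1 − 2P − Q = 0.461, giving −½ ln(0.461) = 0.387179.
1 − 2Q = 0.81, giving −¼ ln(0.81) = 0.052680.
d = 0.387179 + 0.052680 = 0.439859.
Under a molecular clock d = 2μt, so t = d/(2μ) = 0.439859 / (2 × 0.0038) = 57.88 Myr.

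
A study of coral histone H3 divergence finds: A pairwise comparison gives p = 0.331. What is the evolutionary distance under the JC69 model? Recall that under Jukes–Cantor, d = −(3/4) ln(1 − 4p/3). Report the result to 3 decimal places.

d = −(3/4) ln(1 − 4p/3) = −0.75 ln(1 − 0.441333) = −0.75 ln(0.558667)
  = −0.75 × (-0.582202) = 0.436652 substitutions/site.

0.437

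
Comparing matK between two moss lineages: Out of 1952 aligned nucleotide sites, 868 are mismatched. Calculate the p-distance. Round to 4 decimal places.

0.4447

p = 868/1952 = 0.444672… ≈ 0.4447 (to 4 d.p.).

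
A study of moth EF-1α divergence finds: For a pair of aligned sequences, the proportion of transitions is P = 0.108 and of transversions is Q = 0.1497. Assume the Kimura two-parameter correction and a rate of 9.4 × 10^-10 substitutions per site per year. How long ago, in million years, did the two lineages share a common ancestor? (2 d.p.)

168.39

Under the Kimura two-parameter model, d = −½ ln(1 − 2P − Q) − ¼ ln(1 − 2Q).
1 − 2P − Q = 0.6343, giving −½ ln(0.6343) = 0.227617.
1 − 2Q = 0.7006, giving −¼ ln(0.7006) = 0.088955.
d = 0.227617 + 0.088955 = 0.316572.
Under a molecular clock d = 2μt, so t = d/(2μ) = 0.316572 / (2 × 9.4 × 10^-10) = 168.39 million years.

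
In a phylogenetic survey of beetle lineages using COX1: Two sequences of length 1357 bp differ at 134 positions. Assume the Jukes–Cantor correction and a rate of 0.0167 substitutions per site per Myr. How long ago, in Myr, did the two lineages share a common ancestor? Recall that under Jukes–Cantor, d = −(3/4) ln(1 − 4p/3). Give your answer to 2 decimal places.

p = 134/1357 ≈ 0.098747.
d = −(3/4) ln(1 − 4p/3) = −0.75 ln(1 − 0.131663) = −0.75 ln(0.868337)
  = −0.75 × (-0.141175) = 0.105881 substitutions/site.
Under a molecular clock d = 2μt, so t = d/(2μ) = 0.105881 / (2 × 0.0167) = 3.17 Myr.

3.17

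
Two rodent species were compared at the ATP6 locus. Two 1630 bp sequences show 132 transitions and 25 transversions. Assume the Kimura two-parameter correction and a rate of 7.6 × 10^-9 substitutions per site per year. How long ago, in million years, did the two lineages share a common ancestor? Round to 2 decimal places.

6.93

P = 132/1630 ≈ 0.080982 and Q = 25/1630 ≈ 0.015337.
Under the Kimura two-parameter model, d = −½ ln(1 − 2P − Q) − ¼ ln(1 − 2Q).
1 − 2P − Q = 0.822699, giving −½ ln(0.822699) = 0.097582.
1 − 2Q = 0.969326, giving −¼ ln(0.969326) = 0.007789.
d = 0.097582 + 0.007789 = 0.105371.
Under a molecular clock d = 2μt, so t = d/(2μ) = 0.105371 / (2 × 7.6 × 10^-9) = 6.93 million years.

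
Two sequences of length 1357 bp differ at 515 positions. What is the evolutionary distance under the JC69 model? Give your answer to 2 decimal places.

p = 515/1357 ≈ 0.379514.
d = −(3/4) ln(1 − 4p/3) = −0.75 ln(1 − 0.506019) = −0.75 ln(0.493981)
  = −0.75 × (-0.705258) = 0.528944 substitutions/site.

0.53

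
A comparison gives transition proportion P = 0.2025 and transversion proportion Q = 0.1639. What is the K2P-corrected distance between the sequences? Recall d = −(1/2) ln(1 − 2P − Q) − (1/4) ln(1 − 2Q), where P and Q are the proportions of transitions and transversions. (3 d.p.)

0.520

Under the Kimura two-parameter model, d = −½ ln(1 − 2P − Q) − ¼ ln(1 − 2Q).
1 − 2P − Q = 0.4311, giving −½ ln(0.4311) = 0.420708.
1 − 2Q = 0.6722, giving −¼ ln(0.6722) = 0.099300.
d = 0.420708 + 0.099300 = 0.520008.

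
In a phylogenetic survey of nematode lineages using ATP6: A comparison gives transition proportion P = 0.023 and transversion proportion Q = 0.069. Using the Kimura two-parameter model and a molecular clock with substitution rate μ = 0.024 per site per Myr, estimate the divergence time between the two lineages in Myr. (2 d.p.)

Under the Kimura two-parameter model, d = −½ ln(1 − 2P − Q) − ¼ ln(1 − 2Q).
1 − 2P − Q = 0.885, giving −½ ln(0.885) = 0.061084.
1 − 2Q = 0.862, giving −¼ ln(0.862) = 0.037125.
d = 0.061084 + 0.037125 = 0.098209.
Under a molecular clock d = 2μt, so t = d/(2μ) = 0.098209 / (2 × 0.024) = 2.05 Myr.

2.05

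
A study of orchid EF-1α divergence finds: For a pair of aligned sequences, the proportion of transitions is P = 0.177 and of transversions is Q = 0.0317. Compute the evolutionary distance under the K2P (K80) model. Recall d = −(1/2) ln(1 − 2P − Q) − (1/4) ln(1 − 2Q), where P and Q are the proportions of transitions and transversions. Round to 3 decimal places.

0.260

Under the Kimura two-parameter model, d = −½ ln(1 − 2P − Q) − ¼ ln(1 − 2Q).
1 − 2P − Q = 0.6143, giving −½ ln(0.6143) = 0.243636.
1 − 2Q = 0.9366, giving −¼ ln(0.9366) = 0.016375.
d = 0.243636 + 0.016375 = 0.260011.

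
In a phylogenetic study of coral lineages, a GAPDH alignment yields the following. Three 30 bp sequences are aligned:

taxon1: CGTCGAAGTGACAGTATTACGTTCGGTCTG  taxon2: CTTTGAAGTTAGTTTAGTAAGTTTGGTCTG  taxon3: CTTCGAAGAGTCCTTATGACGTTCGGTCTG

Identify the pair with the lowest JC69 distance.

taxon1–taxon2: 9/30 differ, p = 0.300, d = 0.383.
taxon1–taxon3: 6/30 differ, p = 0.200, d = 0.233.
taxon2–taxon3: 10/30 differ, p = 0.333, d = 0.441.
The smallest distance is between taxon1 and taxon3.

taxon1 and taxon3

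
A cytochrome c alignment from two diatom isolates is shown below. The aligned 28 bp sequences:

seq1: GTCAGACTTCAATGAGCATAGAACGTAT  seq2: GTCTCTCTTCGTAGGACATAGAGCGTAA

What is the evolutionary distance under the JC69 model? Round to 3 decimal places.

0.485

The sequences differ at 10 of 28 sites (4, 5, 6, 11, 12, 13, 15, 16, 23, 28), so p = 10/28 ≈ 0.357143.
d = −(3/4) ln(1 − 4p/3) = −0.75 ln(1 − 0.476191) = −0.75 ln(0.523809)
  = −0.75 × (-0.646628) = 0.484971 substitutions/site.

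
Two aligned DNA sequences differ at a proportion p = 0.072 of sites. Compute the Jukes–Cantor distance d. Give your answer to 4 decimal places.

0.0757

d = −(3/4) ln(1 − 4p/3) = −0.75 ln(1 − 0.096) = −0.75 ln(0.904)
  = −0.75 × (-0.100926) = 0.075695 substitutions/site.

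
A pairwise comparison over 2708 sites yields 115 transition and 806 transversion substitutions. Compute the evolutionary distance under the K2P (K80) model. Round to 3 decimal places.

0.467

P = 115/2708 ≈ 0.042467 and Q = 806/2708 ≈ 0.297637.
Under the Kimura two-parameter model, d = −½ ln(1 − 2P − Q) − ¼ ln(1 − 2Q).
1 − 2P − Q = 0.617429, giving −½ ln(0.617429) = 0.241096.
1 − 2Q = 0.404726, giving −¼ ln(0.404726) = 0.226136.
d = 0.241096 + 0.226136 = 0.467232.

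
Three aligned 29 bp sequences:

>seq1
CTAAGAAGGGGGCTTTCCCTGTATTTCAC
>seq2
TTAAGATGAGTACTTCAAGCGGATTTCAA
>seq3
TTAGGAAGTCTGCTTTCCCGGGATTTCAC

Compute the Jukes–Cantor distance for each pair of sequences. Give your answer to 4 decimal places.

d(seq1,seq2) = 0.6018, d(seq1,seq3) = 0.2913, d(seq2,seq3) = 0.5285

seq1–seq2: 12/29 sites differ → p ≈ 0.413793, d = −0.75 ln(1 − 0.551724) = 0.601760 ≈ 0.6018.
seq1–seq3: 7/29 sites differ → p ≈ 0.241379, d = −0.75 ln(1 − 0.321839) = 0.291278 ≈ 0.2913.
seq2–seq3: 11/29 sites differ → p ≈ 0.37931, d = −0.75 ln(1 − 0.505747) = 0.528531 ≈ 0.5285.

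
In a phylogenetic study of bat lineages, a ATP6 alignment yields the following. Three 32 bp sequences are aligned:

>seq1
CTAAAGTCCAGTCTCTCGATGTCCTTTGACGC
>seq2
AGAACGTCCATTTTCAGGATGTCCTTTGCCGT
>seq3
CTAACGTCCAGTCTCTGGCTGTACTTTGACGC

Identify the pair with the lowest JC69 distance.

seq1–seq2: 9/32 differ, p = 0.281, d = 0.353.
seq1–seq3: 4/32 differ, p = 0.125, d = 0.137.
seq2–seq3: 9/32 differ, p = 0.281, d = 0.353.
The smallest distance is between seq1 and seq3.

seq1 and seq3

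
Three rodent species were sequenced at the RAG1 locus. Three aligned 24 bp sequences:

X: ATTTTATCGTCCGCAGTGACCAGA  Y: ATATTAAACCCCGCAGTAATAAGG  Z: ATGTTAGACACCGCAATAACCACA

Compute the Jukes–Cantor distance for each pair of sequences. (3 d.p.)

X–Y: 9/24 sites differ → p = 0.375, d = −0.75 ln(1 − 0.5) = 0.519860 ≈ 0.520.
X–Z: 8/24 sites differ → p ≈ 0.333333, d = −0.75 ln(1 − 0.444444) = 0.440839 ≈ 0.441.
Y–Z: 8/24 sites differ → p ≈ 0.333333, d = −0.75 ln(1 − 0.444444) = 0.440839 ≈ 0.441.

d(X,Y) = 0.520, d(X,Z) = 0.441, d(Y,Z) = 0.441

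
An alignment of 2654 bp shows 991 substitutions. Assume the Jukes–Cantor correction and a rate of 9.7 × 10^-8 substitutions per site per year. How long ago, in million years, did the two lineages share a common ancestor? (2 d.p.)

p = 991/2654 ≈ 0.373399.
d = −(3/4) ln(1 − 4p/3) = −0.75 ln(1 − 0.497865) = −0.75 ln(0.502135)
  = −0.75 × (-0.688886) = 0.516665 substitutions/site.
Under a molecular clock d = 2μt, so t = d/(2μ) = 0.516665 / (2 × 9.7 × 10^-8) = 2.66 million years.

2.66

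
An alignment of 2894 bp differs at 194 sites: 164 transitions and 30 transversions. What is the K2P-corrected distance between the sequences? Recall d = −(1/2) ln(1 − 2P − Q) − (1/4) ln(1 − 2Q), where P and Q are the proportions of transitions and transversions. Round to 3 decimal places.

0.071

P = 164/2894 ≈ 0.056669 and Q = 30/2894 ≈ 0.010366.
Under the Kimura two-parameter model, d = −½ ln(1 − 2P − Q) − ¼ ln(1 − 2Q).
1 − 2P − Q = 0.876296, giving −½ ln(0.876296) = 0.066026.
1 − 2Q = 0.979268, giving −¼ ln(0.979268) = 0.005237.
d = 0.066026 + 0.005237 = 0.071263.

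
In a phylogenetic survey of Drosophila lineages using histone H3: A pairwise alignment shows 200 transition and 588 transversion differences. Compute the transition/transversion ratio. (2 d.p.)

R = 200/588 = 0.340136… ≈ 0.34 (to 2 d.p.).

0.34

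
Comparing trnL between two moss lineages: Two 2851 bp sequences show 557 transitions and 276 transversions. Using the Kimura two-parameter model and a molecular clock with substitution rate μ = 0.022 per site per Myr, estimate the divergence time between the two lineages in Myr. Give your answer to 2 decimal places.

8.82

P = 557/2851 ≈ 0.19537 and Q = 276/2851 ≈ 0.096808.
Under the Kimura two-parameter model, d = −½ ln(1 − 2P − Q) − ¼ ln(1 − 2Q).
1 − 2P − Q = 0.512452, giving −½ ln(0.512452) = 0.334274.
1 − 2Q = 0.806384, giving −¼ ln(0.806384) = 0.053799.
d = 0.334274 + 0.053799 = 0.388073.
Under a molecular clock d = 2μt, so t = d/(2μ) = 0.388073 / (2 × 0.022) = 8.82 Myr.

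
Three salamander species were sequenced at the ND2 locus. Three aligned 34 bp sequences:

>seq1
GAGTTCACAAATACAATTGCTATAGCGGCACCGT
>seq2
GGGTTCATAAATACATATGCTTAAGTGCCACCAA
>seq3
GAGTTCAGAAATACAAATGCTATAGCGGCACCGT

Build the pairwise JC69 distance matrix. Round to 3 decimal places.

seq1–seq2: 10/34 sites differ → p ≈ 0.294118, d = −0.75 ln(1 − 0.392157) = 0.373379 ≈ 0.373.
seq1–seq3: 2/34 sites differ → p ≈ 0.058824, d = −0.75 ln(1 − 0.078432) = 0.061259 ≈ 0.061.
seq2–seq3: 9/34 sites differ → p ≈ 0.264706, d = −0.75 ln(1 − 0.352941) = 0.326488 ≈ 0.326.

d(seq1,seq2) = 0.373, d(seq1,seq3) = 0.061, d(seq2,seq3) = 0.326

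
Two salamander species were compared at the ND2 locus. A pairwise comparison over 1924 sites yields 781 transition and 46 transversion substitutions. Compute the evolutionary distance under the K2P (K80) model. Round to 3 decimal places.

0.915

P = 781/1924 ≈ 0.405925 and Q = 46/1924 ≈ 0.023909.
Under the Kimura two-parameter model, d = −½ ln(1 − 2P − Q) − ¼ ln(1 − 2Q).
1 − 2P − Q = 0.164241, giving −½ ln(0.164241) = 0.903210.
1 − 2Q = 0.952182, giving −¼ ln(0.952182) = 0.012250.
d = 0.903210 + 0.012250 = 0.915460.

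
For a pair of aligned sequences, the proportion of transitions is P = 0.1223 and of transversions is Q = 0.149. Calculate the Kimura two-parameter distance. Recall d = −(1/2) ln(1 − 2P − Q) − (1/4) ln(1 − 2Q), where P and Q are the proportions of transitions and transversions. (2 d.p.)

Under the Kimura two-parameter model, d = −½ ln(1 − 2P − Q) − ¼ ln(1 − 2Q).
1 − 2P − Q = 0.6064, giving −½ ln(0.6064) = 0.250108.
1 − 2Q = 0.702, giving −¼ ln(0.702) = 0.088455.
d = 0.250108 + 0.088455 = 0.338563.

0.34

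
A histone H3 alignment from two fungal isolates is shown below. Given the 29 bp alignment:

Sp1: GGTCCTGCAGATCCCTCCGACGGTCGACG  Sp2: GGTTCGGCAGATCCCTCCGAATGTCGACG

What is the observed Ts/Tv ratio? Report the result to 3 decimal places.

0.333

Transitions are A↔G and C↔T; transversions are all other mismatches.
Transitions: 1. Transversions: 3.
R = 1/3 = 0.333333… ≈ 0.333 (to 3 d.p.).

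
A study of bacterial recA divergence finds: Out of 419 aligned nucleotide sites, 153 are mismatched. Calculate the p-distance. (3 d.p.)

p = 153/419 = 0.365155… ≈ 0.365 (to 3 d.p.).

0.365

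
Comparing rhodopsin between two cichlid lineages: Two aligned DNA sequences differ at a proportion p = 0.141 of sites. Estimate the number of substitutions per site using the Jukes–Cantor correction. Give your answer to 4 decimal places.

0.1562

d = −(3/4) ln(1 − 4p/3) = −0.75 ln(1 − 0.188) = −0.75 ln(0.812)
  = −0.75 × (-0.208255) = 0.156191 substitutions/site.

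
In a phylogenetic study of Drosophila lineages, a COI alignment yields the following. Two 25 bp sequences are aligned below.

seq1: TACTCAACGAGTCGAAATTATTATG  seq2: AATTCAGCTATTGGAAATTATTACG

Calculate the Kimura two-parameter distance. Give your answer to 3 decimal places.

Of 25 sites, 3 differences are transitions and 4 are transversions, so P = 3/25 = 0.12 and Q = 4/25 = 0.16.
Under the Kimura two-parameter model, d = −½ ln(1 − 2P − Q) − ¼ ln(1 − 2Q).
1 − 2P − Q = 0.6, giving −½ ln(0.6) = 0.255413.
1 − 2Q = 0.68, giving −¼ ln(0.68) = 0.096416.
d = 0.255413 + 0.096416 = 0.351829.

0.352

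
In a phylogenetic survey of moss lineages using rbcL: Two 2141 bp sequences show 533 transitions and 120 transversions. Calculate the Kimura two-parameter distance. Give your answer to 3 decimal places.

0.433

P = 533/2141 ≈ 0.248949 and Q = 120/2141 ≈ 0.056049.
Under the Kimura two-parameter model, d = −½ ln(1 − 2P − Q) − ¼ ln(1 − 2Q).
1 − 2P − Q = 0.446053, giving −½ ln(0.446053) = 0.403659.
1 − 2Q = 0.887902, giving −¼ ln(0.887902) = 0.029723.
d = 0.403659 + 0.029723 = 0.433382.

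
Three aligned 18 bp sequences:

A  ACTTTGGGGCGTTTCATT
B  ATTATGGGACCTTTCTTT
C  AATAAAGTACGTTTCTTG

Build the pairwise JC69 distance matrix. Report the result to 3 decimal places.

d(A,B) = 0.347, d(A,C) = 0.673, d(B,C) = 0.441

A–B: 5/18 sites differ → p ≈ 0.277778, d = −0.75 ln(1 − 0.370371) = 0.346968 ≈ 0.347.
A–C: 8/18 sites differ → p ≈ 0.444444, d = −0.75 ln(1 − 0.592592) = 0.673455 ≈ 0.673.
B–C: 6/18 sites differ → p ≈ 0.333333, d = −0.75 ln(1 − 0.444444) = 0.440839 ≈ 0.441.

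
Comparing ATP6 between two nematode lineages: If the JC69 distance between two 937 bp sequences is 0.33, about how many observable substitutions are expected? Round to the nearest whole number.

250

Invert JC69: p = (3/4)(1 − e^(−4d/3)) = 0.75 × (1 − e^(-0.44)) = 0.75 × (1 − 0.644036) = 0.266973.
Expected differing sites = pL ≈ 0.266973 × 937 = 250.153701 ≈ 250.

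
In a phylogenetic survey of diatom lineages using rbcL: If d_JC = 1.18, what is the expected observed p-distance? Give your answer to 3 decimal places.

p = (3/4)(1 − e^(−4d/3)) = 0.75 × (1 − e^(-1.573333)) = 0.75 × (1 − 0.207353) = 0.594485.

0.594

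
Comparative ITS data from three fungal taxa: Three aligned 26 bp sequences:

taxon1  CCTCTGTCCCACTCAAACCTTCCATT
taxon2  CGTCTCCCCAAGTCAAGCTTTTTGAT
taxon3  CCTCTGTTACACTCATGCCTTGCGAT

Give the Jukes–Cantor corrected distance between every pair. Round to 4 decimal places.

d(taxon1,taxon2) = 0.6228, d(taxon1,taxon3) = 0.3335, d(taxon2,taxon3) = 0.6228

taxon1–taxon2: 11/26 sites differ → p ≈ 0.423077, d = −0.75 ln(1 − 0.564103) = 0.622762 ≈ 0.6228.
taxon1–taxon3: 7/26 sites differ → p ≈ 0.269231, d = −0.75 ln(1 − 0.358975) = 0.333515 ≈ 0.3335.
taxon2–taxon3: 11/26 sites differ → p ≈ 0.423077, d = −0.75 ln(1 − 0.564103) = 0.622762 ≈ 0.6228.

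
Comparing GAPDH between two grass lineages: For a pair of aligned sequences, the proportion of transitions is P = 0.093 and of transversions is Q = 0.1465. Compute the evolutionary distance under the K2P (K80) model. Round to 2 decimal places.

0.29

Under the Kimura two-parameter model, d = −½ ln(1 − 2P − Q) − ¼ ln(1 − 2Q).
1 − 2P − Q = 0.6675, giving −½ ln(0.6675) = 0.202108.
1 − 2Q = 0.707, giving −¼ ln(0.707) = 0.086681.
d = 0.202108 + 0.086681 = 0.288789.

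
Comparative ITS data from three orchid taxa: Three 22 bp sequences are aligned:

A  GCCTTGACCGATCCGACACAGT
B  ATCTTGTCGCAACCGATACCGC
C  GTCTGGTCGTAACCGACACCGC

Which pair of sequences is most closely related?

A–B: 9/22 differ, p = 0.409, d = 0.591.
A–C: 8/22 differ, p = 0.364, d = 0.497.
B–C: 4/22 differ, p = 0.182, d = 0.208.
The smallest distance is between B and C.

B and C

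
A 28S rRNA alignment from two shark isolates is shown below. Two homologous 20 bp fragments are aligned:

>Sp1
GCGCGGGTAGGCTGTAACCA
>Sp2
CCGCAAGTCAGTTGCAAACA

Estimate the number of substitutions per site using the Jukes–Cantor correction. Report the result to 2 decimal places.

The sequences differ at 8 of 20 sites (1, 5, 6, 9, 10, 12, 15, 18), so p = 8/20 = 0.4.
d = −(3/4) ln(1 − 4p/3) = −0.75 ln(1 − 0.533333) = −0.75 ln(0.466667)
  = −0.75 × (-0.762139) = 0.571604 substitutions/site.

0.57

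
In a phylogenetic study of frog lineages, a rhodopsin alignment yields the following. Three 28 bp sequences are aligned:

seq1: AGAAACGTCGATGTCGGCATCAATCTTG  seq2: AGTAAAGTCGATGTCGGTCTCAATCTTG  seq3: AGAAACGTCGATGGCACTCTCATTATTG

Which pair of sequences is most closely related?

seq1–seq2: 4/28 differ, p = 0.143, d = 0.158.
seq1–seq3: 7/28 differ, p = 0.250, d = 0.304.
seq2–seq3: 7/28 differ, p = 0.250, d = 0.304.
The smallest distance is between seq1 and seq2.

seq1 and seq2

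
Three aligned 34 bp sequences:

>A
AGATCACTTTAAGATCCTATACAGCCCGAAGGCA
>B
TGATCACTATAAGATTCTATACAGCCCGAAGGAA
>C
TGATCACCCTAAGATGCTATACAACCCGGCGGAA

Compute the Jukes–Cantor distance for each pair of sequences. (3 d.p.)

d(A,B) = 0.128, d(A,C) = 0.282, d(B,C) = 0.201

A–B: 4/34 sites differ → p ≈ 0.117647, d = −0.75 ln(1 − 0.156863) = 0.127969 ≈ 0.128.
A–C: 8/34 sites differ → p ≈ 0.235294, d = −0.75 ln(1 − 0.313725) = 0.282358 ≈ 0.282.
B–C: 6/34 sites differ → p ≈ 0.176471, d = −0.75 ln(1 − 0.235295) = 0.201199 ≈ 0.201.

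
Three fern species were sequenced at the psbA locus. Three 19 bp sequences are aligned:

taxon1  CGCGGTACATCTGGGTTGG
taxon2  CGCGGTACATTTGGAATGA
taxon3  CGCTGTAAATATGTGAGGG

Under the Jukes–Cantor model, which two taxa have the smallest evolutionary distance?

taxon1 and taxon2

taxon1–taxon2: 4/19 differ, p = 0.211, d = 0.247.
taxon1–taxon3: 6/19 differ, p = 0.316, d = 0.410.
taxon2–taxon3: 7/19 differ, p = 0.368, d = 0.507.
The smallest distance is between taxon1 and taxon2.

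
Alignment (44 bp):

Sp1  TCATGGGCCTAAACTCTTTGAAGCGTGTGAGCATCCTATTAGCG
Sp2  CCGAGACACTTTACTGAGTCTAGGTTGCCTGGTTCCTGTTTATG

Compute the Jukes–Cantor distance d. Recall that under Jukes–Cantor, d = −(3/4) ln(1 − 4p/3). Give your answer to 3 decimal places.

0.974

The sequences differ at 24 of 44 sites, so p = 24/44 ≈ 0.545455.
d = −(3/4) ln(1 − 4p/3) = −0.75 ln(1 − 0.727273) = −0.75 ln(0.272727)
  = −0.75 × (-1.299284) = 0.974463 substitutions/site.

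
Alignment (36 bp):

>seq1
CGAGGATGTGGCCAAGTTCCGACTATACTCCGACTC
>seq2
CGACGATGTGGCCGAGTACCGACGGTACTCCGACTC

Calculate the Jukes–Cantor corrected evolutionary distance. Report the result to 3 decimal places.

0.154

The sequences differ at 5 of 36 sites (4, 14, 18, 24, 25), so p = 5/36 ≈ 0.138889.
d = −(3/4) ln(1 − 4p/3) = −0.75 ln(1 − 0.185185) = −0.75 ln(0.814815)
  = −0.75 × (-0.204794) = 0.153596 substitutions/site.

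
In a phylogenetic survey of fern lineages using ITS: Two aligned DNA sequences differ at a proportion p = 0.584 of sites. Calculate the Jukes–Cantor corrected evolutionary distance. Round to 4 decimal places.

1.1311

d = −(3/4) ln(1 − 4p/3) = −0.75 ln(1 − 0.778667) = −0.75 ln(0.221333)
  = −0.75 × (-1.508087) = 1.131065 substitutions/site.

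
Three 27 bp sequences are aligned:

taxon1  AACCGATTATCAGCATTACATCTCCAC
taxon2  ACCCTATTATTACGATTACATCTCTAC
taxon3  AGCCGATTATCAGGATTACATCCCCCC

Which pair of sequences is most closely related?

taxon1–taxon2: 6/27 differ, p = 0.222, d = 0.264.
taxon1–taxon3: 4/27 differ, p = 0.148, d = 0.165.
taxon2–taxon3: 7/27 differ, p = 0.259, d = 0.318.
The smallest distance is between taxon1 and taxon3.

taxon1 and taxon3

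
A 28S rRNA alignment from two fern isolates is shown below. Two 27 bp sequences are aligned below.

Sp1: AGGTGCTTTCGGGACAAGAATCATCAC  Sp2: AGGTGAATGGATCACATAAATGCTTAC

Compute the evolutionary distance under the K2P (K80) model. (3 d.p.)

Of 27 sites, 3 differences are transitions and 9 are transversions, so P = 3/27 ≈ 0.111111 and Q = 9/27 ≈ 0.333333.
Under the Kimura two-parameter model, d = −½ ln(1 − 2P − Q) − ¼ ln(1 − 2Q).
1 − 2P − Q = 0.444445, giving −½ ln(0.444445) = 0.405464.
1 − 2Q = 0.333334, giving −¼ ln(0.333334) = 0.274653.
d = 0.405464 + 0.274653 = 0.680117.

0.680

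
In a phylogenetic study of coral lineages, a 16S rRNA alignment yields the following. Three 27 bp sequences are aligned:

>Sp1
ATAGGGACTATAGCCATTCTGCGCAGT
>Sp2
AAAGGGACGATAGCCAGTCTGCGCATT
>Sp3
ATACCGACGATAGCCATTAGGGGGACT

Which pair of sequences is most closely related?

Sp1–Sp2: 4/27 differ, p = 0.148, d = 0.165.
Sp1–Sp3: 8/27 differ, p = 0.296, d = 0.377.
Sp2–Sp3: 9/27 differ, p = 0.333, d = 0.441.
The smallest distance is between Sp1 and Sp2.

Sp1 and Sp2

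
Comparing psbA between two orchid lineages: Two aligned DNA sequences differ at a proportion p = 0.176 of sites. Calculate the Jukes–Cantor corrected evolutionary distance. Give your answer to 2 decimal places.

0.20

d = −(3/4) ln(1 − 4p/3) = −0.75 ln(1 − 0.234667) = −0.75 ln(0.765333)
  = −0.75 × (-0.267444) = 0.200583 substitutions/site.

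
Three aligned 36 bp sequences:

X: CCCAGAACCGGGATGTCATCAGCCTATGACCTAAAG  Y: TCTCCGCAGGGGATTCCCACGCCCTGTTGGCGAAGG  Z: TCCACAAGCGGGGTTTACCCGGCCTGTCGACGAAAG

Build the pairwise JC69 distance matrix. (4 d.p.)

X–Y: 20/36 sites differ → p ≈ 0.555556, d = −0.75 ln(1 − 0.740741) = 1.012446 ≈ 1.0124.
X–Z: 14/36 sites differ → p ≈ 0.388889, d = −0.75 ln(1 − 0.518519) = 0.548166 ≈ 0.5482.
Y–Z: 14/36 sites differ → p ≈ 0.388889, d = −0.75 ln(1 − 0.518519) = 0.548166 ≈ 0.5482.

d(X,Y) = 1.0124, d(X,Z) = 0.5482, d(Y,Z) = 0.5482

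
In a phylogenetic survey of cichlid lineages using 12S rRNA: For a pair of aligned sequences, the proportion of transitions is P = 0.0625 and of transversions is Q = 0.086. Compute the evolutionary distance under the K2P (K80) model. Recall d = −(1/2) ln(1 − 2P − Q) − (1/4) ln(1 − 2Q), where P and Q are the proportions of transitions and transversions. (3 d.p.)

Under the Kimura two-parameter model, d = −½ ln(1 − 2P − Q) − ¼ ln(1 − 2Q).
1 − 2P − Q = 0.789, giving −½ ln(0.789) = 0.118494.
1 − 2Q = 0.828, giving −¼ ln(0.828) = 0.047186.
d = 0.118494 + 0.047186 = 0.165680.

0.166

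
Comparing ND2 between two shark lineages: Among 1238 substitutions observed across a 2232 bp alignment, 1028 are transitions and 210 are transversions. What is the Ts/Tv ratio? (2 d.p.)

R = 1028/210 = 4.895238… ≈ 4.90 (to 2 d.p.).

4.90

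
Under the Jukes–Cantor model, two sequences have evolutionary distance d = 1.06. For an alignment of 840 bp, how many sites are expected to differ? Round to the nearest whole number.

Invert JC69: p = (3/4)(1 − e^(−4d/3)) = 0.75 × (1 − e^(-1.413333)) = 0.75 × (1 − 0.243331) = 0.567502.
Expected differing sites = pL ≈ 0.567502 × 840 = 476.70168 ≈ 477.

477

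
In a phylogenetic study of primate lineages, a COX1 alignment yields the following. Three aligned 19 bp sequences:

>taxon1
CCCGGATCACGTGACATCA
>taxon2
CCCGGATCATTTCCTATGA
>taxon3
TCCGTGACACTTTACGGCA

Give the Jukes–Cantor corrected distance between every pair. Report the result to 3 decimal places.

taxon1–taxon2: 6/19 sites differ → p ≈ 0.315789, d = −0.75 ln(1 − 0.421052) = 0.409907 ≈ 0.410.
taxon1–taxon3: 8/19 sites differ → p ≈ 0.421053, d = −0.75 ln(1 − 0.561404) = 0.618132 ≈ 0.618.
taxon2–taxon3: 11/19 sites differ → p ≈ 0.578947, d = −0.75 ln(1 − 0.771929) = 1.108574 ≈ 1.109.

d(taxon1,taxon2) = 0.410, d(taxon1,taxon3) = 0.618, d(taxon2,taxon3) = 1.109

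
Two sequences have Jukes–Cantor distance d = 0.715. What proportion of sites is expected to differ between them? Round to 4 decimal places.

0.4609

p = (3/4)(1 − e^(−4d/3)) = 0.75 × (1 − e^(-0.953333)) = 0.75 × (1 − 0.385454) = 0.460910.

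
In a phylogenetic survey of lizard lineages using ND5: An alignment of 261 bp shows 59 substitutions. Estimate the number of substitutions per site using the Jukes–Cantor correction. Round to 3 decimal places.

0.269

p = 59/261 ≈ 0.226054.
d = −(3/4) ln(1 − 4p/3) = −0.75 ln(1 − 0.301405) = −0.75 ln(0.698595)
  = −0.75 × (-0.358684) = 0.269013 substitutions/site.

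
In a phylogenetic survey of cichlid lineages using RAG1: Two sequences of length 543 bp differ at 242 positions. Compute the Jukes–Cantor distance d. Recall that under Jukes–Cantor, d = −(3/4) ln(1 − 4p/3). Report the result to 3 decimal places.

p = 242/543 ≈ 0.445672.
d = −(3/4) ln(1 − 4p/3) = −0.75 ln(1 − 0.594229) = −0.75 ln(0.405771)
  = −0.75 × (-0.901966) = 0.676475 substitutions/site.

0.676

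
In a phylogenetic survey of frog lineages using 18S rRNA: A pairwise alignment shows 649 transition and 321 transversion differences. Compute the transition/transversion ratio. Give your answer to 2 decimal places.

R = 649/321 = 2.021806… ≈ 2.02 (to 2 d.p.).

2.02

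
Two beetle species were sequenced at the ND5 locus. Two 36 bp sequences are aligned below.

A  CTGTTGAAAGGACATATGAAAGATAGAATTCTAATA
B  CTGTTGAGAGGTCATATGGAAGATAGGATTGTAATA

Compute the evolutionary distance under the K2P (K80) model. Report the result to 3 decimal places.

0.155

Of 36 sites, 3 differences are transitions and 2 are transversions, so P = 3/36 ≈ 0.083333 and Q = 2/36 ≈ 0.055556.
Under the Kimura two-parameter model, d = −½ ln(1 − 2P − Q) − ¼ ln(1 − 2Q).
1 − 2P − Q = 0.777778, giving −½ ln(0.777778) = 0.125657.
1 − 2Q = 0.888888, giving −¼ ln(0.888888) = 0.029446.
d = 0.125657 + 0.029446 = 0.155103.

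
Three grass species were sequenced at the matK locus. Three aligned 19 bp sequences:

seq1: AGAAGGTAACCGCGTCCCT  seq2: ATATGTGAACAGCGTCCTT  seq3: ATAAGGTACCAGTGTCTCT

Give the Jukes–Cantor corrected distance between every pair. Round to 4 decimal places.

seq1–seq2: 6/19 sites differ → p ≈ 0.315789, d = −0.75 ln(1 − 0.421052) = 0.409907 ≈ 0.4099.
seq1–seq3: 5/19 sites differ → p ≈ 0.263158, d = −0.75 ln(1 − 0.350877) = 0.324100 ≈ 0.3241.
seq2–seq3: 7/19 sites differ → p ≈ 0.368421, d = −0.75 ln(1 − 0.491228) = 0.506816 ≈ 0.5068.

d(seq1,seq2) = 0.4099, d(seq1,seq3) = 0.3241, d(seq2,seq3) = 0.5068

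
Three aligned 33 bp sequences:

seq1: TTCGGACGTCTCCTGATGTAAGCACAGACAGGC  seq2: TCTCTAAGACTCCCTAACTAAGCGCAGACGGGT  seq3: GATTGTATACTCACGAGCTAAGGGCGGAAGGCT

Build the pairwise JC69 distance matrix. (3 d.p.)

seq1–seq2: 13/33 sites differ → p ≈ 0.393939, d = −0.75 ln(1 − 0.525252) = 0.558728 ≈ 0.559.
seq1–seq3: 19/33 sites differ → p ≈ 0.575758, d = −0.75 ln(1 − 0.767677) = 1.094720 ≈ 1.095.
seq2–seq3: 13/33 sites differ → p ≈ 0.393939, d = −0.75 ln(1 − 0.525252) = 0.558728 ≈ 0.559.

d(seq1,seq2) = 0.559, d(seq1,seq3) = 1.095, d(seq2,seq3) = 0.559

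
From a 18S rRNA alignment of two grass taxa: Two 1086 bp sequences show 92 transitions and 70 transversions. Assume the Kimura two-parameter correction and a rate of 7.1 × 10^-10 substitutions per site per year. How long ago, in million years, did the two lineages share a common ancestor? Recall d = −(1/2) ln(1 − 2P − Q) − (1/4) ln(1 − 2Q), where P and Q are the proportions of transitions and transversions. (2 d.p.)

P = 92/1086 ≈ 0.084715 and Q = 70/1086 ≈ 0.064457.
Under the Kimura two-parameter model, d = −½ ln(1 − 2P − Q) − ¼ ln(1 − 2Q).
1 − 2P − Q = 0.766113, giving −½ ln(0.766113) = 0.133213.
1 − 2Q = 0.871086, giving −¼ ln(0.871086) = 0.034504.
d = 0.133213 + 0.034504 = 0.167717.
Under a molecular clock d = 2μt, so t = d/(2μ) = 0.167717 / (2 × 7.1 × 10^-10) = 118.11 million years.

118.11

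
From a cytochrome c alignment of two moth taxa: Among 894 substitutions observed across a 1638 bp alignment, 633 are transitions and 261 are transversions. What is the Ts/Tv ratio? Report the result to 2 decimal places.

R = 633/261 = 2.425287… ≈ 2.43 (to 2 d.p.).

2.43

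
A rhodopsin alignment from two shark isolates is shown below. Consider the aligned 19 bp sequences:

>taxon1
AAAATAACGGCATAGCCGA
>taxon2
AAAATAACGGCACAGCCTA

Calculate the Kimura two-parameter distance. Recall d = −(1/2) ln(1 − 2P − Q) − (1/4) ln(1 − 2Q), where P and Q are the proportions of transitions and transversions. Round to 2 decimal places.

Of 19 sites, 1 differences are transitions and 1 are transversions, so P = 1/19 ≈ 0.052632 and Q = 1/19 ≈ 0.052632.
Under the Kimura two-parameter model, d = −½ ln(1 − 2P − Q) − ¼ ln(1 − 2Q).
1 − 2P − Q = 0.842104, giving −½ ln(0.842104) = 0.085926.
1 − 2Q = 0.894736, giving −¼ ln(0.894736) = 0.027807.
d = 0.085926 + 0.027807 = 0.113733.

0.11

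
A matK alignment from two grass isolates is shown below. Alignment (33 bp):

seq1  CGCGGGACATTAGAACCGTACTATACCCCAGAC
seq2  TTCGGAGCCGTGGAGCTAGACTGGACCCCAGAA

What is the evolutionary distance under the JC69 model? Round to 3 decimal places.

0.625

The sequences differ at 14 of 33 sites, so p = 14/33 ≈ 0.424242.
d = −(3/4) ln(1 − 4p/3) = −0.75 ln(1 − 0.565656) = −0.75 ln(0.434344)
  = −0.75 × (-0.833918) = 0.625439 substitutions/site.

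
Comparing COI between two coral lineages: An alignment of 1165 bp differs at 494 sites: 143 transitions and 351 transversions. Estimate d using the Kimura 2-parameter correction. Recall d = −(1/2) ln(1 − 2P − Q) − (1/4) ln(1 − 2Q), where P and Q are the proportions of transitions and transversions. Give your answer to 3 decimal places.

0.626

P = 143/1165 ≈ 0.122747 and Q = 351/1165 ≈ 0.301288.
Under the Kimura two-parameter model, d = −½ ln(1 − 2P − Q) − ¼ ln(1 − 2Q).
1 − 2P − Q = 0.453218, giving −½ ln(0.453218) = 0.395691.
1 − 2Q = 0.397424, giving −¼ ln(0.397424) = 0.230688.
d = 0.395691 + 0.230688 = 0.626379.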